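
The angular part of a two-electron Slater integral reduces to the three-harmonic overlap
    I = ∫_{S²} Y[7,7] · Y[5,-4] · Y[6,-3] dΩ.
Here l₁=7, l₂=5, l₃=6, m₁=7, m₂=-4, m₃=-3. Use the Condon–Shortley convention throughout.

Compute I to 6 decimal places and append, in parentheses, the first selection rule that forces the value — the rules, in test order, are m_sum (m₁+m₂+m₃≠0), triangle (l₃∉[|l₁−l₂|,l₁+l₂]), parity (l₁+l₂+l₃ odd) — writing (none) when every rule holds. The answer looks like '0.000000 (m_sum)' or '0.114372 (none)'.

m-sum 0 ✓  L=18 even ✓  2≤6≤12 ✓
Π(2lᵢ+1) = 15×11×13 = 2145
triangle coeff Δ(7,5,6) = 1/174594420
Σ_t [1,5]: t=1:−1/4147200 t=2:+1/207360 t=3:−1/82944 t=4:+1/207360 t=5:−1/4147200 = -1/345600
(3j)²=420/46189 [(7 5 6; 0 0 0)], sign=-1
Σ_t [0,0]: t=0:+1/174182400 = 1/174182400
(3j)²=21/1615 [(7 5 6; 7 -4 -3)], sign=-1
⇒ 4πI² = 26460/104329
I = (+1)√(26460/104329/(4π)) = 0.14206512
No selection rule forces the value: the integral is nonzero (none).

0.142065 (none)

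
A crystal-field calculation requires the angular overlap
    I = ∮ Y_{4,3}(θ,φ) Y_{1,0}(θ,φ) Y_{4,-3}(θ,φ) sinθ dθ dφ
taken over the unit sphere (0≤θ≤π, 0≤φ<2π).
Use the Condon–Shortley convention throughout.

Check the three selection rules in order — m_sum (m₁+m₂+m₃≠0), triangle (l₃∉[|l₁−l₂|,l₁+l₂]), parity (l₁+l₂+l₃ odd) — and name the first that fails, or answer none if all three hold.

parity

Σmᵢ = 0  ✓
l₃∈[|l₁−l₂|,l₁+l₂]=[3,5], have l₃=4  ✓
Σlᵢ = 9 ⇒ odd  ✗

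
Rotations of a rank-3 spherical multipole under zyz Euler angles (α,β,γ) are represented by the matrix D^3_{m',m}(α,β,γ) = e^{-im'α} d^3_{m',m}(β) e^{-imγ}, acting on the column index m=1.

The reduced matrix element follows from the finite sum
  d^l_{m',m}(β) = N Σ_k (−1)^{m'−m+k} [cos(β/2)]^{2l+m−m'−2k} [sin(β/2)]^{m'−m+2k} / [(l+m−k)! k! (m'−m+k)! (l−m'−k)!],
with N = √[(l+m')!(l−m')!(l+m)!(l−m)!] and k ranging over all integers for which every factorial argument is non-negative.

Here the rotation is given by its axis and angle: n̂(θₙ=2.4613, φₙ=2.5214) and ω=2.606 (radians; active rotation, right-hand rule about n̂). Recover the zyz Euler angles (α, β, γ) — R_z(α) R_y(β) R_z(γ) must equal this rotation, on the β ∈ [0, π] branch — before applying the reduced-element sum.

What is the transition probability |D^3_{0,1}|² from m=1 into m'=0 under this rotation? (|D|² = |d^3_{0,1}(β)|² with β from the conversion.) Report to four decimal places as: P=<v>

Axis–angle → zyz. n̂ = (sinθₙcosφₙ, sinθₙsinφₙ, cosθₙ) = (-0.511876, +0.365582, -0.777389), ω = 2.6060.
R = I cosω + sinω [n̂]ₓ + (1−cosω) n̂n̂ᵀ gives
  R = [-0.372624, +0.048681, +0.926705; -0.744801, -0.611382, -0.267364; +0.553555, -0.789837, +0.264073]
β = atan2(√(R₁₃²+R₂₃²), R₃₃) = 1.303554; α = atan2(R₂₃, R₁₃) mod 2π = 6.002302; γ = atan2(R₃₂, −R₃₁) mod 2π = 4.101095
Split into d^3_{0,1}(β=1.3036) × two z-phases.
c=cos(1.303554/2)=0.795007, s=sin(1.303554/2)=0.606600; N=√[6·6·24·2]=41.569219
k∈{1,2,3} keeps every argument non-negative
  k=1: (−1)^0·41.5692/(12)·0.7950^5·0.6066^1 = +0.667342
  k=2: (−1)^1·41.5692/(4)·0.7950^3·0.6066^3 = -1.165554
  k=3: (−1)^2·41.5692/(12)·0.7950^1·0.6066^5 = +0.226190
d^3_{0,1}(1.3036) = +0.667342 -1.165554 +0.226190 = -0.272022
|D^3_{0,1}|² = |d^3_{0,1}(β)|² = (-0.272022)² = 0.073996 (the z-rotation phases have unit modulus)

P=0.0740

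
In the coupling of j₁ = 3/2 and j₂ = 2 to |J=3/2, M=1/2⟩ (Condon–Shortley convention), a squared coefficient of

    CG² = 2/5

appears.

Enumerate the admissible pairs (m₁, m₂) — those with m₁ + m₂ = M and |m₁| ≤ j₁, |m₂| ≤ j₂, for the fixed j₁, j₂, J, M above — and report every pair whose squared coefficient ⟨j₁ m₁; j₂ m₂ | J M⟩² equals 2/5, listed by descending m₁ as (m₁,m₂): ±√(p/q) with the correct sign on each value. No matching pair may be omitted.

(3/2,-1): +√(2/5); (-3/2,2): +√(2/5)

Admissible pairs with m₁+m₂ = M = 1/2: (-3/2,2), (-1/2,1), (1/2,0), (3/2,-1)
  (m₁,m₂)=(3/2,-1): CG² = 2/5, CG = +√(2/5)   ← matches the target
  (m₁,m₂)=(1/2,0): CG² = 1/5, CG = −√(1/5)
  (m₁,m₂)=(-1/2,1): CG² = 0/1, CG = 0
  (m₁,m₂)=(-3/2,2): CG² = 2/5, CG = +√(2/5)   ← matches the target
Pairs with CG² = 2/5: (3/2,-1): +√(2/5); (-3/2,2): +√(2/5)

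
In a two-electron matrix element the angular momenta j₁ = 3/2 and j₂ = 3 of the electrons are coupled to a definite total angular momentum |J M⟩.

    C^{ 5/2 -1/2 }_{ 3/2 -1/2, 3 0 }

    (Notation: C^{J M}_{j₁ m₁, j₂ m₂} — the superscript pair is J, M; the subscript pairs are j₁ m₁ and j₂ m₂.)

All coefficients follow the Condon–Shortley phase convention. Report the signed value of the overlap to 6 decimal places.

−√(6/35) ≈ -0.414039

triangle: 2!*1!*4!/8! = 48/40320
(j±m)!: 1!*2!*3!*3!*2!*3! = 864
prefactor² = (2J+1)*Δ*N² = 216/35
  k=1: −1/(1!*1!*1!*2!*0!*2!) = -1/4
  k=2: +1/(2!*0!*0!*1!*1!*3!) = 1/12
Σ = -1/6  ⇒  CG² = 216/35*(-1/6)² = 6/35
CG = −√(6/35) = -0.414039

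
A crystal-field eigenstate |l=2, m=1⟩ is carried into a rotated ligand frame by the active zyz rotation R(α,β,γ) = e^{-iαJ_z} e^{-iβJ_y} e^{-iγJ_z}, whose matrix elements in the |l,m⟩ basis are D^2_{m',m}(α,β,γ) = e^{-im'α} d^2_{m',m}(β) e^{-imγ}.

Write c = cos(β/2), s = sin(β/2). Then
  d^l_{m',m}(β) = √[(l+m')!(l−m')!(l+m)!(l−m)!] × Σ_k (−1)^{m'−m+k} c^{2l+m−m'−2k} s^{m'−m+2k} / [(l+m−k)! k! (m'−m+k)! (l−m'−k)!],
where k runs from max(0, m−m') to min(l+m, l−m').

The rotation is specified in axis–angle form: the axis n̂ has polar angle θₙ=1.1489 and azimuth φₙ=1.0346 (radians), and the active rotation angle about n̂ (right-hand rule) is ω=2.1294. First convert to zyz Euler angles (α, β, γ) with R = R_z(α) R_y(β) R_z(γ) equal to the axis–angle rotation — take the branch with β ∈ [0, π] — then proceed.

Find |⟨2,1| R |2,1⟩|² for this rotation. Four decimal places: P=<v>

Axis–angle → zyz. n̂ = (sinθₙcosφₙ, sinθₙsinφₙ, cosθₙ) = (+0.466074, +0.784278, +0.409491), ω = 2.1294.
R = I cosω + sinω [n̂]ₓ + (1−cosω) n̂n̂ᵀ gives
  R = [-0.197648, +0.212017, +0.957070; +0.906511, +0.411090, +0.096139; -0.373059, +0.886597, -0.273447]
β = atan2(√(R₁₃²+R₂₃²), R₃₃) = 1.847771; α = atan2(R₂₃, R₁₃) mod 2π = 0.100116; γ = atan2(R₃₂, −R₃₁) mod 2π = 1.172509
First d^2_{1,1}(β=1.8478), then the phase factors e^{-i(1)α} and e^{-i(1)γ}:
Half-angle: c=0.602724, s=0.797950. N=√(6·1·6·1)=6.000000
The bounds max(0,m−m')=0 and min(l+m,l−m')=1 give 2 terms
  k=0: (−1)^0·6.0000/(6)·0.6027^4·0.7979^0 = +0.131970
  k=1: (−1)^1·6.0000/(2)·0.6027^2·0.7979^2 = -0.693920
d^2_{1,1}(1.8478) = +0.131970 -0.693920 = -0.561950
|D^2_{1,1}|² = |d^2_{1,1}(β)|² = (-0.561950)² = 0.315788 (the z-rotation phases have unit modulus)

P=0.3158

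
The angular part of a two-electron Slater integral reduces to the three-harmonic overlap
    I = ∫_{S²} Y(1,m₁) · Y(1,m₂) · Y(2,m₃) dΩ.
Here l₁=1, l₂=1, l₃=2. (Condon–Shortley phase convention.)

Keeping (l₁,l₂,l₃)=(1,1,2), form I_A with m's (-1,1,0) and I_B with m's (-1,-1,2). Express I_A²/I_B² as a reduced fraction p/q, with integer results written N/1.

1/6

Shared (l₁,l₂,l₃)=(1,1,2): N and (l;000)² cancel in I_A²/I_B².
A: Δ = 0!·2!·2!/5! = 1/30; Racah Σ t=0..0: t=0:+1/4 = 1/4; ⇒ 3j(1 1 2; -1 1 0)² = 1/30, sgn +1
B: Δ = 0!·2!·2!/5! = 1/30; Racah Σ t=0..0: t=0:+1/4 = 1/4; ⇒ 3j(1 1 2; -1 -1 2)² = 1/5, sgn +1
I_A²/I_B² = (1/30)/(1/5) = 1/6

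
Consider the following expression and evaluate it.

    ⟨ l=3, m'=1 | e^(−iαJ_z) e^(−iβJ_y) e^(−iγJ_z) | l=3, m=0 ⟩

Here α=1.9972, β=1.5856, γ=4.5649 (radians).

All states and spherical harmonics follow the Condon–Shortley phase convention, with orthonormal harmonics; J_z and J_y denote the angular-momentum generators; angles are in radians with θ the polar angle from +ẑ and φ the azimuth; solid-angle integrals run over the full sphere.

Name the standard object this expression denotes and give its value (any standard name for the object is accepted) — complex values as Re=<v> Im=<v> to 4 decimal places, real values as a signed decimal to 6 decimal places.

This is a Wigner D-matrix element — the rotation-matrix element ⟨l m'| R(α,β,γ) |l m⟩ in the angular-momentum basis.
First d^3_{1,0}(β=1.5856), then the phase factors e^{-i(1)α} and e^{-i(0)γ}:
Half-angle: c=0.701854, s=0.712321. N=√(24·2·6·6)=41.569219
k: max(0,(0)−(1))=0 … min(3+(0),3−(1))=2
  k=0: (−1)^1·41.5692/(12)·0.7019^5·0.7123^1 = -0.420242
  k=1: (−1)^2·41.5692/(4)·0.7019^3·0.7123^3 = +1.298611
  k=2: (−1)^3·41.5692/(12)·0.7019^1·0.7123^5 = -0.445879
d^3_{1,0}(1.5856) = -0.420242 +1.298611 -0.445879 = +0.432491
Phases: e^{-i·(1)·1.9972}=-0.413599-0.910459i, e^{-i·(0)·4.5649}=+1.000000+0.000000i ⇒ D=-0.178878-0.393765i

Wigner D-matrix element, Re=-0.1789 Im=-0.3938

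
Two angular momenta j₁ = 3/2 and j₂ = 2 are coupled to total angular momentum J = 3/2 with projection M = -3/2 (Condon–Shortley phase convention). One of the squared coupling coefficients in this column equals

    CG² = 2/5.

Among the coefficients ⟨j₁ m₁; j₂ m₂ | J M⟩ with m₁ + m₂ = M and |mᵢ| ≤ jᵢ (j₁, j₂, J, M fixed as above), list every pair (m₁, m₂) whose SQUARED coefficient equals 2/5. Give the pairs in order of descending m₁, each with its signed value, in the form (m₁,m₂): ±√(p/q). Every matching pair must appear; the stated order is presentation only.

(1/2,-2): +√(2/5); (-1/2,-1): −√(2/5)

Admissible pairs with m₁+m₂ = M = -3/2: (-3/2,0), (-1/2,-1), (1/2,-2)
  (m₁,m₂)=(1/2,-2): CG² = 2/5, CG = +√(2/5)   ← matches the target
  (m₁,m₂)=(-1/2,-1): CG² = 2/5, CG = −√(2/5)   ← matches the target
  (m₁,m₂)=(-3/2,0): CG² = 1/5, CG = +√(1/5)
Pairs with CG² = 2/5: (1/2,-2): +√(2/5); (-1/2,-1): −√(2/5)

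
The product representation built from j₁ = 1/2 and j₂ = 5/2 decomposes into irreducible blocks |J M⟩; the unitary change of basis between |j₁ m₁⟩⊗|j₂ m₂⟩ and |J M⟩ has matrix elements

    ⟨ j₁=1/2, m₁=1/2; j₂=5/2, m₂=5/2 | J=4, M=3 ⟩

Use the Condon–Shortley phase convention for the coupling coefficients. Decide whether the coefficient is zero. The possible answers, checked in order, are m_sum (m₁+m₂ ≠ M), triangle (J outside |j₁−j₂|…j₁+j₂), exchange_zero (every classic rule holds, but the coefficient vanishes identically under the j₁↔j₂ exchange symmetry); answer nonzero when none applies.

m-sum: m₁+m₂ = 1/2+5/2 = 3, M = 3  ✓
triangle: need |j₁−j₂| ≤ J ≤ j₁+j₂, i.e. J ∈ [2, 3]; J = 4 is outside ✗ ⇒ coefficient is 0

triangle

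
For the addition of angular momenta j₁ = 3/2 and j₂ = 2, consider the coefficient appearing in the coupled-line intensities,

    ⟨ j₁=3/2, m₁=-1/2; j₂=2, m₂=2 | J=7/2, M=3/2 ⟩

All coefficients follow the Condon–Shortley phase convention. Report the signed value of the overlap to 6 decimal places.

j₁+j₂−J=0  J+j₁−j₂=3  J−j₁+j₂=4  j₁+j₂+J+1=8
(j₁±m₁, j₂±m₂, J±M) = (1,2,4,0,5,2)
P² = 2304/7
sum k=0..0:
  [0] +1/48 = 1/48
S = 1/48
C² = P²·S² = 1/7 ; C = +0.377964

+√(1/7) ≈ +0.377964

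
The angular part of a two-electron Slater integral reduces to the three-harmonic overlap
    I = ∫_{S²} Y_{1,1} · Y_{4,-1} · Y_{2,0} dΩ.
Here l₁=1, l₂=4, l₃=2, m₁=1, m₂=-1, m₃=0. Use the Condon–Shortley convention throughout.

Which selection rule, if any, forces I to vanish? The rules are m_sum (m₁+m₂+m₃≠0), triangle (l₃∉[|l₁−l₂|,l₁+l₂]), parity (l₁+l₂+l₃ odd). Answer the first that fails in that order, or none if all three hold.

triangle

m₁+m₂+m₃ = 1 − 1 + 0 = 0  ✓
triangle: need |l₁−l₂| ≤ l₃ ≤ l₁+l₂ = [3,5]; l₃=2 is outside  ✗
parity: l₁+l₂+l₃ = 7 is odd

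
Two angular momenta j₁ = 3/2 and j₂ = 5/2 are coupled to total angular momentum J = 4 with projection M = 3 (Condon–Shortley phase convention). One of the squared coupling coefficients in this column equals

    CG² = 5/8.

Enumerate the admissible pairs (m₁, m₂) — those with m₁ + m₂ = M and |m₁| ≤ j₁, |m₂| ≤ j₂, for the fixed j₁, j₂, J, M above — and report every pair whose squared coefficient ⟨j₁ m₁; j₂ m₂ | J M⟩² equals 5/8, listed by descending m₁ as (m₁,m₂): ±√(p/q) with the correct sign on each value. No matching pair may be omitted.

(3/2,3/2): +√(5/8)

Admissible pairs with m₁+m₂ = M = 3: (1/2,5/2), (3/2,3/2)
  (m₁,m₂)=(3/2,3/2): CG² = 5/8, CG = +√(5/8)   ← matches the target
  (m₁,m₂)=(1/2,5/2): CG² = 3/8, CG = +√(3/8)
Pairs with CG² = 5/8: (3/2,3/2): +√(5/8)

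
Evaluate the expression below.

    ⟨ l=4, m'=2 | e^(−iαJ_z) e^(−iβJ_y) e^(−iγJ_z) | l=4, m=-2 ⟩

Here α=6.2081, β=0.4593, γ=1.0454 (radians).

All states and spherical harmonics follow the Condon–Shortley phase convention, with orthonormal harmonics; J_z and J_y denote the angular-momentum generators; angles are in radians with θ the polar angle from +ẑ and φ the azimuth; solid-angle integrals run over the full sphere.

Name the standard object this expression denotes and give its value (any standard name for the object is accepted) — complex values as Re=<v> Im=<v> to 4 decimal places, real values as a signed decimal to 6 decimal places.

This is a Wigner D-matrix element — the rotation-matrix element ⟨l m'| R(α,β,γ) |l m⟩ in the angular-momentum basis.
First d^4_{2,-2}(β=0.4593), then the phase factors e^{-i(2)α} and e^{-i(-2)γ}:
Half-angle: c=0.973746, s=0.227637. N=√(720·2·2·720)=1440.000000
The bounds max(0,m−m')=0 and min(l+m,l−m')=2 give 3 terms
  k=0: (−1)^4·1440.0000/(96)·0.9737^4·0.2276^4 = +0.036211
  k=1: (−1)^5·1440.0000/(120)·0.9737^2·0.2276^6 = -0.001583
  k=2: (−1)^6·1440.0000/(1440)·0.9737^0·0.2276^8 = +0.000007
d^4_{2,-2}(0.4593) = +0.036211 -0.001583 +0.000007 = +0.034635
Attach z-rotation phases: D = e^{-i(2)(6.2081)}·(+0.034635)·e^{-i(-2)(1.0454)} = -0.021513+0.027144i

Wigner D-matrix element, Re=-0.0215 Im=0.0271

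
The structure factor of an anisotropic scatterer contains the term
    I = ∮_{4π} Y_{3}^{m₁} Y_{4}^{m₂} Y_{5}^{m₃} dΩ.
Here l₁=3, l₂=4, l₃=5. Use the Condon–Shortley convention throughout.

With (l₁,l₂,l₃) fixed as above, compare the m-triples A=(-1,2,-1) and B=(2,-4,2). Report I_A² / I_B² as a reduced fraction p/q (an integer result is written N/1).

1849/1960

Same 3,4,5: normalisation and zero-m 3j drop out of the ratio.
A: Δ: 2! 4! 6! / 13! → 1/180180; sum: t=0:+1/34560 t=1:−1/720 t=2:+1/384 = 43/34560; 3j²(3 4 5; -1 2 -1) = Δ·Π!·Σ² = 1849/180180  (sign +1)
B: Δ: 2! 4! 6! / 13! → 1/180180; sum: t=0:+1/8640 = 1/8640; 3j²(3 4 5; 2 -4 2) = Δ·Π!·Σ² = 14/1287  (sign -1)
I_A²/I_B² = (1849/180180)/(14/1287) = 1849/1960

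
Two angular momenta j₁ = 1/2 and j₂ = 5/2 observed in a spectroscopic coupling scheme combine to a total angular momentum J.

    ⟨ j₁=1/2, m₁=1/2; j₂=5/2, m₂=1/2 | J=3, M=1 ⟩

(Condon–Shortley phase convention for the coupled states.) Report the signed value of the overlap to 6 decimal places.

√[7·0!1!5!/7! · 1!0!3!2!4!2!] = √(96)
  +(−1)^0/∏(0,0,0,3,1,2)! = 1/12  (running 1/12)
⟨..|..⟩ = √(96)·(1/12) = +0.816497

+0.816497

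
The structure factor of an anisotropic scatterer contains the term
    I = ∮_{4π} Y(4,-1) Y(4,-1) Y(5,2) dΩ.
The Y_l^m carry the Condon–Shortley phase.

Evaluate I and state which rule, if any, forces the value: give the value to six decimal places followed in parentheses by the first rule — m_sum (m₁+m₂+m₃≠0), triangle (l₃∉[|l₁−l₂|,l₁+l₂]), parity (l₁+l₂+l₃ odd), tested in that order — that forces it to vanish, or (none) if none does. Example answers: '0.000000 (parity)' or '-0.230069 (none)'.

L=13 odd ⇒ parity kills the (l;000) factor ⇒ I = 0

0.000000 (parity)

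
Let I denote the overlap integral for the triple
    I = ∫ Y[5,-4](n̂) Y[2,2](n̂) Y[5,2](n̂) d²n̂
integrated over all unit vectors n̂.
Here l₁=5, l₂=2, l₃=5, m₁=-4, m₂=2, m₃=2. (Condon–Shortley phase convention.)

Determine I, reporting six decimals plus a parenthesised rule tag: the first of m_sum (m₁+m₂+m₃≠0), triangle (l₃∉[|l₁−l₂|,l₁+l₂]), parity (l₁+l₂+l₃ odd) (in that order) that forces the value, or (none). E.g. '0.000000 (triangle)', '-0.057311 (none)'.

Checks pass: Σm=0; 12 even; l₃=5∈[3,7].
(2·5+1)(2·2+1)(2·5+1) = 605
Δ: 2! 8! 2! / 13! → 1/38610
sum: t=0:+1/2880 t=1:−1/576 t=2:+1/2880 = -1/960
3j²(5 2 5; 0 0 0) = Δ·Π!·Σ² = 10/429  (sign +1)
sum: t=2:+1/20160 = 1/20160
3j²(5 2 5; -4 2 2) = Δ·Π!·Σ² = 12/715  (sign -1)
combine: 4πI² = 605·10/429·12/715 = 40/169
take √, sign -1: I = -0.13724032
No selection rule forces the value: the integral is nonzero (none).

-0.137240 (none)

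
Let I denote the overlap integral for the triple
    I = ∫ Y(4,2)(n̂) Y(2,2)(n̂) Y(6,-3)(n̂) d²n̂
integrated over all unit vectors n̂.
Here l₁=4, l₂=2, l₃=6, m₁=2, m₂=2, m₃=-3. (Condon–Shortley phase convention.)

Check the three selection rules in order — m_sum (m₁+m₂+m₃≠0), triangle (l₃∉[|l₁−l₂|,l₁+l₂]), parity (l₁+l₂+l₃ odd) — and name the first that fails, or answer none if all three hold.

azimuthal sum: 2 + 2 − 3 = 1  ✗
2 ≤ 6 ≤ 6 (triangle on l)
L = 4 + 2 + 6 = 12 (even)

m_sum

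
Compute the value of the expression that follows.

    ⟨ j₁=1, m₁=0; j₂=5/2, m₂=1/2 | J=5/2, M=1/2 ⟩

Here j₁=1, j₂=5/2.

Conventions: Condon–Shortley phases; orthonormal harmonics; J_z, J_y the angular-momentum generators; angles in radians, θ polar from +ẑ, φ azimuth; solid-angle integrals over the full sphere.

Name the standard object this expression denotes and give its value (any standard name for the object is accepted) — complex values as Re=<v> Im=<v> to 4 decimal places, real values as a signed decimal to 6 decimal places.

Clebsch–Gordan coefficient, −√(1/35) ≈ -0.169031

This is a Clebsch–Gordan (vector-coupling) coefficient.
triangle: 1!·1!·4!/7! = 24/5040
(j±m)!: 1!·1!·3!·2!·3!·2! = 144
prefactor² = (2J+1)·Δ·N² = 144/35
  k=0: +1/(0!·1!·1!·3!·0!·1!) = 1/6
  k=1: −1/(1!·0!·0!·2!·1!·2!) = -1/4
Σ = -1/12  ⇒  CG² = 144/35·(-1/12)² = 1/35
CG = −√(1/35) = -0.169031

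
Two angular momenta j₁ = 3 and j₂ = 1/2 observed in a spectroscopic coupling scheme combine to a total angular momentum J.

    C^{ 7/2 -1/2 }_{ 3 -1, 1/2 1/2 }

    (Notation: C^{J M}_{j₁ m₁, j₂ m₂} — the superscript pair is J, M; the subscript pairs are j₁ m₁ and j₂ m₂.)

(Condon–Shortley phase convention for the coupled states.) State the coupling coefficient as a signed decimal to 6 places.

+0.654654  (= +√(3/7))

√[8·0!6!1!/8! · 2!4!1!0!3!4!] = √(6912/7)
  +(−1)^0/∏(0,0,4,1,2,0)! = 1/48  (running 1/48)
⟨..|..⟩ = √(6912/7)·(1/48) = +0.654654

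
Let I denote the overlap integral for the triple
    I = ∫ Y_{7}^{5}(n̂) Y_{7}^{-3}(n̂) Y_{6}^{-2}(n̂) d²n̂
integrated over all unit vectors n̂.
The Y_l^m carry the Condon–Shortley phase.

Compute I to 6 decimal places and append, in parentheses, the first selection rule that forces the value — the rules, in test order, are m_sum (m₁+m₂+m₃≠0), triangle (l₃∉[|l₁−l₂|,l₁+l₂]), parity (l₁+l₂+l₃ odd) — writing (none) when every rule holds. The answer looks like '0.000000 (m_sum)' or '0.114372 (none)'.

-0.112256 (none)

m-sum 0 ✓  L=20 even ✓  0≤6≤14 ✓
Π(2lᵢ+1) = 15×15×13 = 2925
triangle coeff Δ(7,7,6) = 1/2444321880
Σ_t [1,7]: t=1:−1/2612736000 t=2:+1/20736000 t=3:−1/1658880 t=4:+1/746496 t=5:−1/1658880 t=6:+1/20736000 t=7:−1/2612736000 = 1/4354560
(3j)²=1000/138567 [(7 7 6; 0 0 0)], sign=+1
Σ_t [0,2]: t=0:+1/92897280 t=1:−1/21772800 t=2:+1/49766400 = -1/66355200
(3j)²=63/8398 [(7 7 6; 5 -3 -2)], sign=-1
⇒ 4πI² = 2362500/14919047
I = (-1)√(2362500/14919047/(4π)) = -0.11225623
No selection rule forces the value: the integral is nonzero (none).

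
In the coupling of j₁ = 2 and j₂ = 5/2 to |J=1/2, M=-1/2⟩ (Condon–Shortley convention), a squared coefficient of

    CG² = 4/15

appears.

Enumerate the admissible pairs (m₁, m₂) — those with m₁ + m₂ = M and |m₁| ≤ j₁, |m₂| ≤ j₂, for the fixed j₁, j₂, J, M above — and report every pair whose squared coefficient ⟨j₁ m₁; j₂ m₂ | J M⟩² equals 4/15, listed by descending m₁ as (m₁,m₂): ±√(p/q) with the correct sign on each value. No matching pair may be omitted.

(1,-3/2): −√(4/15)

Admissible pairs with m₁+m₂ = M = -1/2: (-2,3/2), (-1,1/2), (0,-1/2), (1,-3/2), (2,-5/2)
  (m₁,m₂)=(2,-5/2): CG² = 1/3, CG = +√(1/3)
  (m₁,m₂)=(1,-3/2): CG² = 4/15, CG = −√(4/15)   ← matches the target
  (m₁,m₂)=(0,-1/2): CG² = 1/5, CG = +√(1/5)
  (m₁,m₂)=(-1,1/2): CG² = 2/15, CG = −√(2/15)
  (m₁,m₂)=(-2,3/2): CG² = 1/15, CG = +√(1/15)
Pairs with CG² = 4/15: (1,-3/2): −√(4/15)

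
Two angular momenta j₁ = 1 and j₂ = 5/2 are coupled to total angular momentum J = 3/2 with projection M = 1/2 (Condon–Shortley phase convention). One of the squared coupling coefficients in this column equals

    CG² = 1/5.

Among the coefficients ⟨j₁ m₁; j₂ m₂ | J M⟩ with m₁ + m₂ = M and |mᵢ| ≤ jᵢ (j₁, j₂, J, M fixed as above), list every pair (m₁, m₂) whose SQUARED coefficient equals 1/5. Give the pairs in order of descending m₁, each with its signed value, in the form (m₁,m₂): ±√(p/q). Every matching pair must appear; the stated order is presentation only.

(1,-1/2): +√(1/5)

Admissible pairs with m₁+m₂ = M = 1/2: (-1,3/2), (0,1/2), (1,-1/2)
  (m₁,m₂)=(1,-1/2): CG² = 1/5, CG = +√(1/5)   ← matches the target
  (m₁,m₂)=(0,1/2): CG² = 2/5, CG = −√(2/5)
  (m₁,m₂)=(-1,3/2): CG² = 2/5, CG = +√(2/5)
Pairs with CG² = 1/5: (1,-1/2): +√(1/5)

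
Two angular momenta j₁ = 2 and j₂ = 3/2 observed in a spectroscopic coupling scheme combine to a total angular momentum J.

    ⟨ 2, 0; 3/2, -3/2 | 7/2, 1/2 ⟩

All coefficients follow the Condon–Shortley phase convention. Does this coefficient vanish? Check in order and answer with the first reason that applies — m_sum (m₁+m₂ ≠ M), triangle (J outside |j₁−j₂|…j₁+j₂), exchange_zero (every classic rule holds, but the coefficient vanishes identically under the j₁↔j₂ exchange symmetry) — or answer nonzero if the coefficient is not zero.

m_sum

m-sum: m₁+m₂ = 0+(-3/2) = -3/2, M = 1/2  ✗ ⇒ coefficient is 0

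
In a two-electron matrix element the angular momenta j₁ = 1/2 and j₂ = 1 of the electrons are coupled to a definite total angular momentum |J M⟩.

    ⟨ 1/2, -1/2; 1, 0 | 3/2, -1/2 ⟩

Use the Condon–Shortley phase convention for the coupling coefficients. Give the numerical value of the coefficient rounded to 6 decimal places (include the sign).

+√(2/3) = +0.816497

triangle: 0!*1!*2!/4! = 2/24
(j±m)!: 0!*1!*1!*1!*1!*2! = 2
prefactor² = (2J+1)*Δ*N² = 2/3
  k=0: +1/(0!*0!*1!*1!*0!*1!) = 1
Σ = 1  ⇒  CG² = 2/3*1² = 2/3
CG = +√(2/3) = +0.816497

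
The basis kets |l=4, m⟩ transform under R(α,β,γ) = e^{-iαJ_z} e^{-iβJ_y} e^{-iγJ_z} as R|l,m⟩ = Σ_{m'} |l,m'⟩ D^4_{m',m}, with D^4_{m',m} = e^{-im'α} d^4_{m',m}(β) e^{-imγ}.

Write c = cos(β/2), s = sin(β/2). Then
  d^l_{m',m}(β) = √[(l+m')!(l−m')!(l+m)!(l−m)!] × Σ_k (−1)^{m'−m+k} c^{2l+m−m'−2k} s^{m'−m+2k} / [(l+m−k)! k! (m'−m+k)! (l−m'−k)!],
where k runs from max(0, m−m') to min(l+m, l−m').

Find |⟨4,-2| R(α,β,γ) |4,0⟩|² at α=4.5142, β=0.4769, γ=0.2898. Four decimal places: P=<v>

P=0.1420

D^4_{-2,0}(4.5142,0.4769,0.2898) = e^{-i·-2·4.5142}·d^4_{-2,0}(0.4769)·e^{-i·0·0.2898}. Compute d first:
c=cos(0.476900/2)=0.971705, s=sin(0.476900/2)=0.236197; N=√[2·720·24·24]=910.735966
The bounds max(0,m−m')=2 and min(l+m,l−m')=4 give 3 terms
  k=2: (−1)^0·910.7360/(96)·0.9717^6·0.2362^2 = +0.445529
  k=3: (−1)^1·910.7360/(36)·0.9717^4·0.2362^4 = -0.070198
  k=4: (−1)^2·910.7360/(96)·0.9717^2·0.2362^6 = +0.001555
d^4_{-2,0}(0.4769) = +0.445529 -0.070198 +0.001555 = +0.376887
|D^4_{-2,0}|² = |d^4_{-2,0}(β)|² = (+0.376887)² = 0.142044 (the z-rotation phases have unit modulus)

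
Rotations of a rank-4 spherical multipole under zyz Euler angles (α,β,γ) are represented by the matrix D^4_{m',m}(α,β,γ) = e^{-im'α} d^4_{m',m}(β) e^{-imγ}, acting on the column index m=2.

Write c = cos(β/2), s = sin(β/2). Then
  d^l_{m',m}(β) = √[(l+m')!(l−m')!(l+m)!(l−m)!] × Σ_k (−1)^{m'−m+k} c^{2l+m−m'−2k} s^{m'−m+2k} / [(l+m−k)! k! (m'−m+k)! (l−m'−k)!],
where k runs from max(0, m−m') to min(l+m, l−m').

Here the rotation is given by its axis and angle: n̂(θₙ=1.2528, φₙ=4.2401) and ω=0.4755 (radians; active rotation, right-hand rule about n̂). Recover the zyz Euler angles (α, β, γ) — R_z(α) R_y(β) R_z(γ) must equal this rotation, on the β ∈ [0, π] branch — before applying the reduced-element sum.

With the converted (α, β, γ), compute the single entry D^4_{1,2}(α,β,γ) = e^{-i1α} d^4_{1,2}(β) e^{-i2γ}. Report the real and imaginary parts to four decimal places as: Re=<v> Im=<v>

Re=-0.4527 Im=0.3806

Axis–angle → zyz. n̂ = (sinθₙcosφₙ, sinθₙsinφₙ, cosθₙ) = (-0.432118, -0.845882, +0.312664), ω = 0.4755.
R = I cosω + sinω [n̂]ₓ + (1−cosω) n̂n̂ᵀ gives
  R = [+0.909779, -0.102583, -0.402219; +0.183682, +0.968440, +0.168476; +0.372242, -0.227156, +0.899909]
β = atan2(√(R₁₃²+R₂₃²), R₃₃) = 0.451236; α = atan2(R₂₃, R₁₃) mod 2π = 2.744928; γ = atan2(R₃₂, −R₃₁) mod 2π = 3.689506
Split into d^4_{1,2}(β=0.4512) × two z-phases.
Half-angle: c=0.974656, s=0.223709. N=√(120·6·720·2)=1018.233765
k∈{1,2,3} keeps every argument non-negative
  k=1: (−1)^0·1018.2338/(240)·0.9747^7·0.2237^1 = +0.793010
  k=2: (−1)^1·1018.2338/(48)·0.9747^5·0.2237^3 = -0.208887
  k=3: (−1)^2·1018.2338/(72)·0.9747^3·0.2237^5 = +0.007336
d^4_{1,2}(0.4512) = +0.793010 -0.208887 +0.007336 = +0.591460
D = (-0.922355-0.386344i)·(+0.591460)·(+0.457311-0.889307i) = -0.452692+0.380650i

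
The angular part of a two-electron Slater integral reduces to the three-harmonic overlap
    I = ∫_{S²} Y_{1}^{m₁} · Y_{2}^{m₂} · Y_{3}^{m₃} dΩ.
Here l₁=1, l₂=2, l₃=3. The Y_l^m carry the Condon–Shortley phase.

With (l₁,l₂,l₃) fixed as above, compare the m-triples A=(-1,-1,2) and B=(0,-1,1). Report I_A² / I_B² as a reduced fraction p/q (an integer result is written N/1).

Same 1,2,3: normalisation and zero-m 3j drop out of the ratio.
A: Δ: 0! 2! 4! / 7! → 1/105; sum: t=0:+1/12 = 1/12; 3j²(1 2 3; -1 -1 2) = Δ·Π!·Σ² = 2/21  (sign -1)
B: Δ: 0! 2! 4! / 7! → 1/105; sum: t=0:+1/6 = 1/6; 3j²(1 2 3; 0 -1 1) = Δ·Π!·Σ² = 8/105  (sign +1)
I_A²/I_B² = (2/21)/(8/105) = 5/4

5/4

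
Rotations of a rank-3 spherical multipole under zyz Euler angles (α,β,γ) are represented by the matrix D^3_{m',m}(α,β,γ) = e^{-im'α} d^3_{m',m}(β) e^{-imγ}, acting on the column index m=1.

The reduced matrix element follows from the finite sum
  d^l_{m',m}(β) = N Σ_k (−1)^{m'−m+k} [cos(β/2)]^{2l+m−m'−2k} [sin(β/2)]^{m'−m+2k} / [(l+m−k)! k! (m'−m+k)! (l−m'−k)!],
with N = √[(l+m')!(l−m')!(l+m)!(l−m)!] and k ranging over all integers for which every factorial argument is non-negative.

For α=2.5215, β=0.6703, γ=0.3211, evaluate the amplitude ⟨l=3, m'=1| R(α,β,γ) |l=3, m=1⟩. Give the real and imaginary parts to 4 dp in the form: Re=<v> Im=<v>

Split into d^3_{1,1}(β=0.6703) × two z-phases.
c=cos(0.670300/2)=0.944361, s=sin(0.670300/2)=0.328911; N=√[24·2·24·2]=48.000000
k: max(0,(1)−(1))=0 … min(3+(1),3−(1))=2
  k=0: (−1)^0·48.0000/(48)·0.9444^6·0.3289^0 = +0.709297
  k=1: (−1)^1·48.0000/(6)·0.9444^4·0.3289^2 = -0.688333
  k=2: (−1)^2·48.0000/(8)·0.9444^2·0.3289^4 = +0.062624
d^3_{1,1}(0.6703) = +0.709297 -0.688333 +0.062624 = +0.083588
Phases: e^{-i·(1)·2.5215}=-0.813825-0.581111i, e^{-i·(1)·0.3211}=+0.948889-0.315611i ⇒ D=-0.079880-0.024622i

Re=-0.0799 Im=-0.0246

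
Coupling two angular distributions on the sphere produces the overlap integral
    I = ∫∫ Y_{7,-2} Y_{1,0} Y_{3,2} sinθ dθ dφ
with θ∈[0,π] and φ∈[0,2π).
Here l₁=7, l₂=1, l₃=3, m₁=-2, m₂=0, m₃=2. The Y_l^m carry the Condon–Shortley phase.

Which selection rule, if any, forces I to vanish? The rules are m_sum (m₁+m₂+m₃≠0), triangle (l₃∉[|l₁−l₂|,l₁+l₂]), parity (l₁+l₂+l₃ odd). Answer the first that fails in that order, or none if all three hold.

azimuthal sum: -2 + 0 + 2 = 0  ✓
l₃ must lie in [6,8]; have l₃=3  ✗
L = 7 + 1 + 3 = 11 (odd)

triangle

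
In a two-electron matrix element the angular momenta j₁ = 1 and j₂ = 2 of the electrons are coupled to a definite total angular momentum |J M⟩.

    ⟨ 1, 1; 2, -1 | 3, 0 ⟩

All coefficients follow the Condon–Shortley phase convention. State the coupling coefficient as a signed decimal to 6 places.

√[7·0!2!4!/7! · 2!0!1!3!3!3!] = √(144/5)
  +(−1)^0/∏(0,0,0,1,2,3)! = 1/12  (running 1/12)
⟨..|..⟩ = √(144/5)·(1/12) = +0.447214

+√(1/5) = +0.447214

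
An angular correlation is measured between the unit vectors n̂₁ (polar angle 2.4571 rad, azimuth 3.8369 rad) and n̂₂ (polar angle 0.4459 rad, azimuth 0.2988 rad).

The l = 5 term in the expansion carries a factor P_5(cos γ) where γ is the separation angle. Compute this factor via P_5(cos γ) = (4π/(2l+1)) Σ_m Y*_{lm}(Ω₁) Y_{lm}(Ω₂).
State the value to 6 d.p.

-0.378042

Term-by-term m-sum for l=5 (normalisation 4π/11 = 1.142397):
  m=-5: (+0.044295+0.015417i) × (+0.000531-0.006904i) = +0.000130-0.000298i  (running Σ = +0.000130-0.000298i)
  m=-4: (+0.170061-0.064082i) × (+0.016804-0.042616i) = +0.000127-0.008324i  (running Σ = +0.000257-0.008622i)
  m=-3: (+0.189634-0.334979i) × (+0.109614-0.137115i) = -0.025144-0.062720i  (running Σ = -0.024887-0.071342i)
  m=-2: (-0.075317-0.413475i) × (+0.339028-0.230749i) = -0.120944-0.122800i  (running Σ = -0.145831-0.194142i)
  m=-1: (-0.025266-0.021080i) × (+0.464487-0.143072i) = -0.014752-0.006176i  (running Σ = -0.160583-0.200319i)
  m=0: (+0.391305-0.000000i) × (-0.024928+0.000000i) = -0.009755+0.000000i  (running Σ = -0.170337-0.200319i)
  m=1: (+0.025266-0.021080i) × (-0.464487-0.143072i) = -0.014752+0.006176i  (running Σ = -0.185089-0.194142i)
  m=2: (-0.075317+0.413475i) × (+0.339028+0.230749i) = -0.120944+0.122800i  (running Σ = -0.306033-0.071342i)
  m=3: (-0.189634-0.334979i) × (-0.109614-0.137115i) = -0.025144+0.062720i  (running Σ = -0.331177-0.008622i)
  m=4: (+0.170061+0.064082i) × (+0.016804+0.042616i) = +0.000127+0.008324i  (running Σ = -0.331050-0.000298i)
  m=5: (-0.044295+0.015417i) × (-0.000531-0.006904i) = +0.000130+0.000298i  (running Σ = -0.330920-0.000000i)
Σ over m = -0.330920-0.000000i; ×(4π/11) → -0.378042-0.000000i. Real part: -0.378042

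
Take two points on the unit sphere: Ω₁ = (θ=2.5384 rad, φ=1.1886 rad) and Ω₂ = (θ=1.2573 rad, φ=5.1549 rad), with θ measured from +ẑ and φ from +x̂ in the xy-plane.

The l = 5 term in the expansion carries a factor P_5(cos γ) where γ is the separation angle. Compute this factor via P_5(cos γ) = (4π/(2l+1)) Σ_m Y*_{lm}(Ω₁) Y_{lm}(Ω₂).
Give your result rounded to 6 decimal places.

Summing Y*_{l m}(θ₁,φ₁)·Y_{l m}(θ₂,φ₂) over m ∈ [−5, 5]; prefactor 4π/(2·5+1) = 1.142397:
  [-5]  conj(Y_{5,-5})(Ω₁) = (0.025703, -0.009097) ; Y_{5,-5}(Ω₂) = (0.289599, -0.216412) ; Δ = (0.005475, -0.008197)
  [-4]  conj(Y_{5,-4})(Ω₁) = (-0.005257, 0.125058) ; Y_{5,-4}(Ω₂) = (-0.073359, -0.363294) ; Δ = (0.045818, -0.007264)
  [-3]  conj(Y_{5,-3})(Ω₁) = (-0.293746, -0.132664) ; Y_{5,-3}(Ω₂) = (0.041642, 0.010335) ; Δ = (-0.010861, -0.008560)
  [-2]  conj(Y_{5,-2})(Ω₁) = (0.335403, -0.321600) ; Y_{5,-2}(Ω₂) = (0.214051, -0.261593) ; Δ = (-0.012335, -0.156578)
  [-1]  conj(Y_{5,-1})(Ω₁) = (0.078892, 0.196268) ; Y_{5,-1}(Ω₂) = (-0.018460, -0.038958) ; Δ = (0.006190, -0.006697)
  [+0]  conj(Y_{5,0})(Ω₁) = (0.336786, -0.000000) ; Y_{5,0}(Ω₂) = (0.321443, 0.000000) ; Δ = (0.108257, 0.000000)
  [+1]  conj(Y_{5,1})(Ω₁) = (-0.078892, 0.196268) ; Y_{5,1}(Ω₂) = (0.018460, -0.038958) ; Δ = (0.006190, 0.006697)
  [+2]  conj(Y_{5,2})(Ω₁) = (0.335403, 0.321600) ; Y_{5,2}(Ω₂) = (0.214051, 0.261593) ; Δ = (-0.012335, 0.156578)
  [+3]  conj(Y_{5,3})(Ω₁) = (0.293746, -0.132664) ; Y_{5,3}(Ω₂) = (-0.041642, 0.010335) ; Δ = (-0.010861, 0.008560)
  [+4]  conj(Y_{5,4})(Ω₁) = (-0.005257, -0.125058) ; Y_{5,4}(Ω₂) = (-0.073359, 0.363294) ; Δ = (0.045818, 0.007264)
  [+5]  conj(Y_{5,5})(Ω₁) = (-0.025703, -0.009097) ; Y_{5,5}(Ω₂) = (-0.289599, -0.216412) ; Δ = (0.005475, 0.008197)
Σ over m = (0.176830, -0.000000); ×(4π/11) → (0.202010, -0.000000). Real part: 0.202010

0.202010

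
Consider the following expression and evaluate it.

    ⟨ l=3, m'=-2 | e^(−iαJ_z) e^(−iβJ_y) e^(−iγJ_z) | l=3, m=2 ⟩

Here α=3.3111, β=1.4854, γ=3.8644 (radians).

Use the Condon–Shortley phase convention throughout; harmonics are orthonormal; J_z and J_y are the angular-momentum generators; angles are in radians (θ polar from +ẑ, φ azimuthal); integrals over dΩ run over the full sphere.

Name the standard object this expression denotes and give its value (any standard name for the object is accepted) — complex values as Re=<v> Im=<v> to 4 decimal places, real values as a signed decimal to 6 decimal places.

This is a Wigner D-matrix element — the rotation-matrix element ⟨l m'| R(α,β,γ) |l m⟩ in the angular-momentum basis.
Split into d^3_{-2,2}(β=1.4854) × two z-phases.
c=cos(1.485400/2)=0.736645, s=sin(1.485400/2)=0.676279; N=√[1·120·120·1]=120.000000
Admissible k: 4..5 (factorial args all ≥0)
  k=4: (−1)^0·120.0000/(24)·0.7366^2·0.6763^4 = +0.567533
  k=5: (−1)^1·120.0000/(120)·0.7366^0·0.6763^6 = -0.095666
d^3_{-2,2}(1.4854) = +0.567533 -0.095666 = +0.471867
Phases: e^{-i·(-2)·3.3111}=+0.943083+0.332558i, e^{-i·(2)·3.8644}=+0.124855-0.992175i ⇒ D=+0.211257-0.421935i

Wigner D-matrix element, Re=0.2113 Im=-0.4219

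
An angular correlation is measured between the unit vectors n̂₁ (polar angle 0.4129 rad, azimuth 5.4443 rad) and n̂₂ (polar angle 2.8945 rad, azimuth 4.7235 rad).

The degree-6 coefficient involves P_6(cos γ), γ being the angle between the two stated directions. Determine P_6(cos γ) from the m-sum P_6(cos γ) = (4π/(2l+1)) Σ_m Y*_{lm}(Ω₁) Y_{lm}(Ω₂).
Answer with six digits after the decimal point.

-0.408125

Term-by-term m-sum for l=6 (normalisation 4π/13 = 0.966644):
  m=-6: (+0.000636+0.001914i) × (-0.000103+0.000007i) = -0.000000-0.000000i  (running Σ = -0.000000-0.000000i)
  m=-5: (-0.007895+0.013855i) × (-0.000079-0.001418i) = +0.000020+0.000010i  (running Σ = +0.000020+0.000010i)
  m=-4: (-0.074380+0.016161i) × (+0.011916-0.000530i) = -0.000878+0.000232i  (running Σ = -0.000858+0.000242i)
  m=-3: (-0.194736-0.140481i) × (+0.002261+0.067813i) = +0.009086-0.013523i  (running Σ = +0.008228-0.013281i)
  m=-2: (-0.051103-0.475892i) × (-0.258031+0.005735i) = +0.015915+0.122502i  (running Σ = +0.024144+0.109221i)
  m=-1: (+0.309548-0.344568i) × (-0.006475-0.582713i) = -0.202789-0.178147i  (running Σ = -0.178645-0.068926i)
  m=0: (-0.140798-0.000000i) × (+0.461077+0.000000i) = -0.064919-0.000000i  (running Σ = -0.243564-0.068926i)
  m=1: (-0.309548-0.344568i) × (+0.006475-0.582713i) = -0.202789+0.178147i  (running Σ = -0.446353+0.109221i)
  m=2: (-0.051103+0.475892i) × (-0.258031-0.005735i) = +0.015915-0.122502i  (running Σ = -0.430437-0.013281i)
  m=3: (+0.194736-0.140481i) × (-0.002261+0.067813i) = +0.009086+0.013523i  (running Σ = -0.421351+0.000242i)
  m=4: (-0.074380-0.016161i) × (+0.011916+0.000530i) = -0.000878-0.000232i  (running Σ = -0.422229+0.000010i)
  m=5: (+0.007895+0.013855i) × (+0.000079-0.001418i) = +0.000020-0.000010i  (running Σ = -0.422209-0.000000i)
  m=6: (+0.000636-0.001914i) × (-0.000103-0.000007i) = -0.000000+0.000000i  (running Σ = -0.422209-0.000000i)
Accumulated sum -0.422209-0.000000i; after 4π/(2l+1) scaling, -0.408125-0.000000i ⇒ P_6 = -0.408125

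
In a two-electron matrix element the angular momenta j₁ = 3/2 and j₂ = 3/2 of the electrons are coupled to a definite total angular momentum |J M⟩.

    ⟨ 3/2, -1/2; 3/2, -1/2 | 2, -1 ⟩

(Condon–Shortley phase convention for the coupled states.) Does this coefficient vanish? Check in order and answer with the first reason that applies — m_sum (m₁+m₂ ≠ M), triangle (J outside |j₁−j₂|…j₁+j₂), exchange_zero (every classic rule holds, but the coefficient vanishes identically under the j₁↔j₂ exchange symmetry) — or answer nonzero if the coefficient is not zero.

exchange_zero

m-sum: m₁+m₂ = -1/2+(-1/2) = -1, M = -1  ✓
triangle: |j₁−j₂| = 0 ≤ J = 2 ≤ j₁+j₂ = 3  ✓
exchange: j₁=j₂ and m₁=m₂, and (−1)^(j₁+j₂−J) = (−1)^1 = −1 forces ⟨j₁m₁;j₂m₂|JM⟩ = −⟨j₂m₂;j₁m₁|JM⟩ = −⟨j₁m₁;j₂m₂|JM⟩ ⇒ the coefficient vanishes identically
Racah sum check: Σ_k collapses to 0 ⇒ CG = 0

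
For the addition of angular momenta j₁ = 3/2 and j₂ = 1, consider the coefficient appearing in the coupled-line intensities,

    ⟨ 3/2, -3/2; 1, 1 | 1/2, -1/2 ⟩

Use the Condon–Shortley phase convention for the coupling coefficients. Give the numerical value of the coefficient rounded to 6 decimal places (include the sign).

triangle: 2!×1!×0!/4! = 2/24
(j±m)!: 0!×3!×2!×0!×0!×1! = 12
prefactor² = (2J+1)×Δ×N² = 2
  k=2: +1/(2!×0!×1!×0!×0!×0!) = 1/2
Σ = 1/2  ⇒  CG² = 2×(1/2)² = 1/2
CG = +√(1/2) = +0.707107

+√(1/2) ≈ +0.707107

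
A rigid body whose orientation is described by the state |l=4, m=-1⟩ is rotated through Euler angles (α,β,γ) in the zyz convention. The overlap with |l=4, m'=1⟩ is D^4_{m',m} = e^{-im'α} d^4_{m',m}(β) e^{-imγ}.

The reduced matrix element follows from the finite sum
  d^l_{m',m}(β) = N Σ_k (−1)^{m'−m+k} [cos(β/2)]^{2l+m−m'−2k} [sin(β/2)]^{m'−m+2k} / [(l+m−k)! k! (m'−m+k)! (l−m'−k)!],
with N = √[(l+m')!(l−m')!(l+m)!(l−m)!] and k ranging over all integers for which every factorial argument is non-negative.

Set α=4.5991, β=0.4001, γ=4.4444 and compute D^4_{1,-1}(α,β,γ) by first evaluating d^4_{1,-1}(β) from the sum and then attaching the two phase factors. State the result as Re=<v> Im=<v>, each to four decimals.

Re=0.3040 Im=-0.0474

D^4_{1,-1}(4.5991,0.4001,4.4444) = e^{-i·1·4.5991}·d^4_{1,-1}(0.4001)·e^{-i·-1·4.4444}. Compute d first:
Half-angle: c=0.980057, s=0.198718. N=√(120·6·6·120)=720.000000
k∈{0,1,2,3} keeps every argument non-negative
  k=0: (−1)^2·720.0000/(72)·0.9801^6·0.1987^2 = +0.349931
  k=1: (−1)^3·720.0000/(24)·0.9801^4·0.1987^4 = -0.043160
  k=2: (−1)^4·720.0000/(48)·0.9801^2·0.1987^6 = +0.000887
  k=3: (−1)^5·720.0000/(720)·0.9801^0·0.1987^8 = -0.000002
d^4_{1,-1}(0.4001) = +0.349931 -0.043160 +0.000887 -0.000002 = +0.307657
Phases: e^{-i·(1)·4.5991}=-0.113047+0.993590i, e^{-i·(-1)·4.4444}=-0.264793-0.964305i ⇒ D=+0.303982-0.047405i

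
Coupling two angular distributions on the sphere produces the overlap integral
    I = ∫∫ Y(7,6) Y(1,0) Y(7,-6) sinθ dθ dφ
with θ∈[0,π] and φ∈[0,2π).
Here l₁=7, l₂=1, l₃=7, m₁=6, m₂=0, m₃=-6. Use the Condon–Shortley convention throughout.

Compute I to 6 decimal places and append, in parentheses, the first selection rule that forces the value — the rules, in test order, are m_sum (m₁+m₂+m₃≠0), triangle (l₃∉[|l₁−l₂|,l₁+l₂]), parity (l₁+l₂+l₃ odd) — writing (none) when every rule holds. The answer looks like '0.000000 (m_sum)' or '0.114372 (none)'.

0.000000 (parity)

l₁+l₂+l₃=15 is odd: 3j(l;000)=0 ⇒ I=0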